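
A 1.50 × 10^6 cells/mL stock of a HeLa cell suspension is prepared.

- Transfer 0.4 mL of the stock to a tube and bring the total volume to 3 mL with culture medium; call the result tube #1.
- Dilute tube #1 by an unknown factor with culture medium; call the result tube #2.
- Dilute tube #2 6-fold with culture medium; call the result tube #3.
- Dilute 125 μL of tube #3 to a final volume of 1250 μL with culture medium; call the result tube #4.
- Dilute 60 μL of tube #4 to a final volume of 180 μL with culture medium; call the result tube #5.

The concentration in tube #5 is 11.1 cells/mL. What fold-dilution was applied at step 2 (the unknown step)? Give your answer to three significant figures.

100-fold

Step 1: 0.4 mL brought to 3 mL → factor 3/0.4 = 7.5
Step 2: unknown factor x
Step 3: 6-fold → factor 6
Step 4: 125 μL brought to 1250 μL → factor 1250/125 = 10
Step 5: 60 μL brought to 180 μL → factor 180/60 = 3
Product of known-step factors = 1350
Overall factor = 1.50 × 10^6 cells/mL / (11.1 cells/mL) = 1.3514 × 10^5
x = 1.3514 × 10^5 / 1350 = 100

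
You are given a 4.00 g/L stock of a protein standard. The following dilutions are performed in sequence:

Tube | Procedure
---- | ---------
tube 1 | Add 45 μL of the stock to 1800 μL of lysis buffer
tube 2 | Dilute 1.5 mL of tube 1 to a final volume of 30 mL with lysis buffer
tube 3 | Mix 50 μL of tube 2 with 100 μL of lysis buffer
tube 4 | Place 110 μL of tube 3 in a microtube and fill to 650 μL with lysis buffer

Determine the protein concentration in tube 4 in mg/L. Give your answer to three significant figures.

Step 1: 45 μL + 1800 μL = 1845 μL total → factor 1845/45 = 41
Step 2: 1.5 mL brought to 30 mL → factor 30/1.5 = 20
Step 3: 50 μL + 100 μL = 150 μL total → factor 150/50 = 3
Step 4: 110 μL brought to 650 μL → factor 650/110 = 5.9091
Overall dilution factor = 41 × 20 × 3 × 5.9091 = 14536
Final = 4.00 g/L / 14536 = 0.0002752 g/L = 0.275 mg/L

0.275 mg/L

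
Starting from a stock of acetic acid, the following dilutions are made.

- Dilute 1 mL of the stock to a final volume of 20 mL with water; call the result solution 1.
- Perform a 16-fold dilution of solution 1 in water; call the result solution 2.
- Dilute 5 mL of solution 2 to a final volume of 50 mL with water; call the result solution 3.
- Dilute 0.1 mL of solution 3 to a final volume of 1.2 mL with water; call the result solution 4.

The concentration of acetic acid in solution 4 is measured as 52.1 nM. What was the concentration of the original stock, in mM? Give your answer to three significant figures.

Step 1: 1 mL brought to 20 mL → factor 20/1 = 20
Step 2: 16-fold → factor 16
Step 3: 5 mL brought to 50 mL → factor 50/5 = 10
Step 4: 0.1 mL brought to 1.2 mL → factor 1.2/0.1 = 12
Overall dilution factor = 20 × 16 × 10 × 12 = 38400
Stock = 52.1 nM × 38400 = 2.001 × 10^6 nM = 2.00 mM

2.00 mM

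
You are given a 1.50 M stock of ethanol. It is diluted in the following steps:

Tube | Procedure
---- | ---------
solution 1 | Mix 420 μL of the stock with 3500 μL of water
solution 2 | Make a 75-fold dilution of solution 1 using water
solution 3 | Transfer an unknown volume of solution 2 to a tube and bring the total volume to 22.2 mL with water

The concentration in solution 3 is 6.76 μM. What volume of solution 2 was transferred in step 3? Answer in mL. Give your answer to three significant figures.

Step 1: 420 μL + 3500 μL = 3920 μL total → factor 3920/420 = 9.3333
Step 2: 75-fold → factor 75
Step 3: v brought to 22.2 mL → factor = 22.2 mL/v
Product of known-step factors = 700
Overall factor = 1.50 M / (6.76 μM) = 2.2189 × 10^5
Step-3 factor = 2.2189 × 10^5 / 700 = 316.99
v = 22.2 mL / 316.99 = 0.0700 mL

0.0700 mL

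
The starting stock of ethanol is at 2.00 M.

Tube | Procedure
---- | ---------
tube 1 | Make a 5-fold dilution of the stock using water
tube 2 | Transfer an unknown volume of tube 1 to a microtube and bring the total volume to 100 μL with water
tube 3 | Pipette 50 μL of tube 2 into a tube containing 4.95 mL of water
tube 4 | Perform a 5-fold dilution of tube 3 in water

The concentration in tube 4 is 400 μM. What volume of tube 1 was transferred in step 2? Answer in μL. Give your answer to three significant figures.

50.0 μL

Step 1: 5-fold → factor 5
Step 2: v brought to 100 μL → factor = 100 μL/v
Step 3: 50 μL + 4.95 mL = 5000 μL total → factor 5000/50 = 100
Step 4: 5-fold → factor 5
Product of known-step factors = 2500
Overall factor = 2.00 M / (400 μM) = 5000
Step-2 factor = 5000 / 2500 = 2
v = 100 μL / 2 = 50.0 μL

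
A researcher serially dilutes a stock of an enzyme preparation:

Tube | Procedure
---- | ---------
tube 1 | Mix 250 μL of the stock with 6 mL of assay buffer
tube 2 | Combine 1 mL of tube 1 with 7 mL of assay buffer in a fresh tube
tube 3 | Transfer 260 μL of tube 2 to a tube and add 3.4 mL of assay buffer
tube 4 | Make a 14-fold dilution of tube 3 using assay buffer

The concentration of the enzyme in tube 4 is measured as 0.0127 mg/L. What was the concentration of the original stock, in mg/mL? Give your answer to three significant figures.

0.501 mg/mL

Step 1: 250 μL + 6 mL = 6250 μL total → factor 6250/250 = 25
Step 2: 1 mL + 7 mL = 8 mL total → factor 8/1 = 8
Step 3: 260 μL + 3.4 mL = 3660 μL total → factor 3660/260 = 14.077
Step 4: 14-fold → factor 14
Overall dilution factor = 25 × 8 × 14.077 × 14 = 39415
Stock = 0.0127 mg/L × 39415 = 500.6 mg/L = 0.501 mg/mL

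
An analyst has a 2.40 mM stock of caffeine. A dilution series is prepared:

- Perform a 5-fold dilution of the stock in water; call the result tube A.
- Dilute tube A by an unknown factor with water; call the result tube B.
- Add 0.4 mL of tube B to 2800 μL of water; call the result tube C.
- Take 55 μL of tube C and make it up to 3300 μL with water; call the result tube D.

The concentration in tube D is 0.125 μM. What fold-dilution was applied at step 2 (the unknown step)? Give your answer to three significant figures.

8.00-fold

Step 1: 5-fold → factor 5
Step 2: unknown factor x
Step 3: 0.4 mL + 2800 μL = 3.2 mL total → factor 3.2/0.4 = 8
Step 4: 55 μL brought to 3300 μL → factor 3300/55 = 60
Product of known-step factors = 2400
Overall factor = 2.40 mM / (0.125 μM) = 19200
x = 19200 / 2400 = 8.00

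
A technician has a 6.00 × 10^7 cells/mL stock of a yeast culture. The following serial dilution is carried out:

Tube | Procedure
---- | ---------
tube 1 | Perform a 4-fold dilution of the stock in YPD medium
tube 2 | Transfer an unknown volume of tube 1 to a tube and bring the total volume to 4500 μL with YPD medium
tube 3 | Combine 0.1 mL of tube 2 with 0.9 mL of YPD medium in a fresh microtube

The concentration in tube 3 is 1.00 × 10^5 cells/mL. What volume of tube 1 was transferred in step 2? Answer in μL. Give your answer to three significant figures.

300 μL

Step 1: 4-fold → factor 4
Step 2: v brought to 4500 μL → factor = 4500 μL/v
Step 3: 0.1 mL + 0.9 mL = 1 mL total → factor 1/0.1 = 10
Product of known-step factors = 40
Overall factor = 6.00 × 10^7 cells/mL / (1.00 × 10^5 cells/mL) = 600
Step-2 factor = 600 / 40 = 15
v = 4500 μL / 15 = 300 μL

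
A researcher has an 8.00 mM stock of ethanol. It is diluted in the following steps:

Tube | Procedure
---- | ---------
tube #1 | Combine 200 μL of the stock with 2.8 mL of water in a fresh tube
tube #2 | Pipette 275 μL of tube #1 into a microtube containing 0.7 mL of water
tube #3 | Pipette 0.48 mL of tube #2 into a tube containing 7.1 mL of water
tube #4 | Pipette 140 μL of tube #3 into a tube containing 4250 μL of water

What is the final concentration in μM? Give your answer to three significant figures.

Step 1: 200 μL + 2.8 mL = 3000 μL total → factor 3000/200 = 15
Step 2: 275 μL + 0.7 mL = 975 μL total → factor 975/275 = 3.5455
Step 3: 0.48 mL + 7.1 mL = 7.58 mL total → factor 7.58/0.48 = 15.792
Step 4: 140 μL + 4250 μL = 4390 μL total → factor 4390/140 = 31.357
Overall dilution factor = 15 × 3.5455 × 15.792 × 31.357 = 26335
Final = 8.00 mM / 26335 = 0.0003038 mM = 0.304 μM

0.304 μM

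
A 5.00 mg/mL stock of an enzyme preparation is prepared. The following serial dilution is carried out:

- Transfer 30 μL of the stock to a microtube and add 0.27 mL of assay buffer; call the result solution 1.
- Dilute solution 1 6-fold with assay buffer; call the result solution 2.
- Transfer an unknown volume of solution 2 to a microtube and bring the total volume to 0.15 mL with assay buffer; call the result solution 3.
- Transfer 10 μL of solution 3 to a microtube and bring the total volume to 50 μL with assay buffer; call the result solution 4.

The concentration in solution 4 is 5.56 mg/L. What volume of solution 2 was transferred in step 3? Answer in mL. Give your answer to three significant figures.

Step 1: 30 μL + 0.27 mL = 300 μL total → factor 300/30 = 10
Step 2: 6-fold → factor 6
Step 3: v brought to 0.15 mL → factor = 0.15 mL/v
Step 4: 10 μL brought to 50 μL → factor 50/10 = 5
Product of known-step factors = 300
Overall factor = 5.00 mg/mL / (5.56 mg/L) = 899.28
Step-3 factor = 899.28 / 300 = 2.9976
v = 0.15 mL / 2.9976 = 0.0500 mL

0.0500 mL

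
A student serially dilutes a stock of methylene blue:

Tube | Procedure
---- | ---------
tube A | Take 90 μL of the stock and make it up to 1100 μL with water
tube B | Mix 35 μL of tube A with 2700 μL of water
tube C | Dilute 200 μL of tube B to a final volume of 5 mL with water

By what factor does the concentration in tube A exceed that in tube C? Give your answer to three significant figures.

Step 1: 90 μL brought to 1100 μL → factor 1100/90 = 12.222
Step 2: 35 μL + 2700 μL = 2735 μL total → factor 2735/35 = 78.143
Step 3: 200 μL brought to 5 mL → factor 5000/200 = 25
Dilution factor to tube A = 12.222; to tube C = 23877
[tube A]/[tube C] = (factor to tube C)/(factor to tube A) = 23877/12.222 = 1.95 × 10^3

1.95 × 10^3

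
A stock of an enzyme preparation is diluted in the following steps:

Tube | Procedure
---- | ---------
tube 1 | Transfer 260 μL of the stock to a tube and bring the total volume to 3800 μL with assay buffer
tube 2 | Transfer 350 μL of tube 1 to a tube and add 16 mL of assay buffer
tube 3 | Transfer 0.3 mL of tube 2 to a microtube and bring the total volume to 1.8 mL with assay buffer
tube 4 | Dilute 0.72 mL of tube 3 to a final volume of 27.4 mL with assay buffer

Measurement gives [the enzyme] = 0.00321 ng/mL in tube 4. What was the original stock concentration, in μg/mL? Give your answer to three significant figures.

Step 1: 260 μL brought to 3800 μL → factor 3800/260 = 14.615
Step 2: 350 μL + 16 mL = 16350 μL total → factor 16350/350 = 46.714
Step 3: 0.3 mL brought to 1.8 mL → factor 1.8/0.3 = 6
Step 4: 0.72 mL brought to 27.4 mL → factor 27.4/0.72 = 38.056
Overall dilution factor = 14.615 × 46.714 × 6 × 38.056 = 1.5589 × 10^5
Stock = 0.00321 ng/mL × 1.5589 × 10^5 = 500.4 ng/mL = 0.500 μg/mL

0.500 μg/mL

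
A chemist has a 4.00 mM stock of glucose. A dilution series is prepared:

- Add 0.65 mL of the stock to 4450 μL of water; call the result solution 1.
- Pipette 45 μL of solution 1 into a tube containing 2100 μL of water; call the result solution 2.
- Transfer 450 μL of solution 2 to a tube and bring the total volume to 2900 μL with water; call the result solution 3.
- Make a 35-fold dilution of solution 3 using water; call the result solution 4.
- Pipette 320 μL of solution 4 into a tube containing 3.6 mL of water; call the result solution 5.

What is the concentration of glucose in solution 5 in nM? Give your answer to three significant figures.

Step 1: 0.65 mL + 4450 μL = 5.1 mL total → factor 5.1/0.65 = 7.8462
Step 2: 45 μL + 2100 μL = 2145 μL total → factor 2145/45 = 47.667
Step 3: 450 μL brought to 2900 μL → factor 2900/450 = 6.4444
Step 4: 35-fold → factor 35
Step 5: 320 μL + 3.6 mL = 3920 μL total → factor 3920/320 = 12.25
Overall dilution factor = 7.8462 × 47.667 × 6.4444 × 35 × 12.25 = 1.0334 × 10^6
Final = 4.00 mM / 1.0334 × 10^6 = 3.871 × 10^-6 mM = 3.87 nM

3.87 nM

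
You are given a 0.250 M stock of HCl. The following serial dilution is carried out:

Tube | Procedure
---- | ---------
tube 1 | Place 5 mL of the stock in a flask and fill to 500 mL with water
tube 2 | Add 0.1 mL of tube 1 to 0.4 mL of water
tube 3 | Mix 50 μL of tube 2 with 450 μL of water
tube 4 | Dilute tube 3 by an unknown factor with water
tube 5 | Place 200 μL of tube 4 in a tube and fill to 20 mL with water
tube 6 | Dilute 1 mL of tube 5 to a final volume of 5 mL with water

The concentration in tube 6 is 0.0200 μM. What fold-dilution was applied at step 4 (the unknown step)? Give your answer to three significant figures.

5.00-fold

Step 1: 5 mL brought to 500 mL → factor 500/5 = 100
Step 2: 0.1 mL + 0.4 mL = 0.5 mL total → factor 0.5/0.1 = 5
Step 3: 50 μL + 450 μL = 500 μL total → factor 500/50 = 10
Step 4: unknown factor x
Step 5: 200 μL brought to 20 mL → factor 20000/200 = 100
Step 6: 1 mL brought to 5 mL → factor 5/1 = 5
Product of known-step factors = 2.5 × 10^6
Overall factor = 0.250 M / (0.0200 μM) = 1.25 × 10^7
x = 1.25 × 10^7 / 2.5 × 10^6 = 5.00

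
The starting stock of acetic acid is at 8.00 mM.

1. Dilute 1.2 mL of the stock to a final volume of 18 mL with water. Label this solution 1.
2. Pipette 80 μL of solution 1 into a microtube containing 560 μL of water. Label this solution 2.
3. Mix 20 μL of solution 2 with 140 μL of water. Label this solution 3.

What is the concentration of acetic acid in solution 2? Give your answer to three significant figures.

Step 1: 1.2 mL brought to 18 mL → factor 18/1.2 = 15
Step 2: 80 μL + 560 μL = 640 μL total → factor 640/80 = 8
Dilution factor through solution 2 = 15 × 8 = 120
[solution 2] = 8.00 mM / 120 = 0.0667 mM

0.0667 mM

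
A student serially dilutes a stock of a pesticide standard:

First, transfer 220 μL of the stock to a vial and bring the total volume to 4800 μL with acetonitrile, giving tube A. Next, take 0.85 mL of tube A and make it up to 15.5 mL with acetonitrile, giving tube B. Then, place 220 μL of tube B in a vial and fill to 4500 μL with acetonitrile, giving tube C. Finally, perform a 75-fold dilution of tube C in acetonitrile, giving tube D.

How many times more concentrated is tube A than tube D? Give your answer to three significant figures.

2.80 × 10^4

Step 1: 220 μL brought to 4800 μL → factor 4800/220 = 21.818
Step 2: 0.85 mL brought to 15.5 mL → factor 15.5/0.85 = 18.235
Step 3: 220 μL brought to 4500 μL → factor 4500/220 = 20.455
Step 4: 75-fold → factor 75
Dilution factor to tube A = 21.818; to tube D = 6.1035 × 10^5
[tube A]/[tube D] = (factor to tube D)/(factor to tube A) = 6.1035 × 10^5/21.818 = 2.80 × 10^4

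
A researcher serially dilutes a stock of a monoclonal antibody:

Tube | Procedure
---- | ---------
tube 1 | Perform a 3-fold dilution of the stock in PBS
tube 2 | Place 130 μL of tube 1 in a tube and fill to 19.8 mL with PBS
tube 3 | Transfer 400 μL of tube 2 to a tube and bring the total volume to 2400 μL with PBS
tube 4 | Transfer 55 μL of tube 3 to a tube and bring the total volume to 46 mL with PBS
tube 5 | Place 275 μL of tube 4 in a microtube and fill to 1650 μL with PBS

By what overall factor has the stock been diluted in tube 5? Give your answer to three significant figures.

1.38 × 10^7

Step 1: 3-fold → factor 3
Step 2: 130 μL brought to 19.8 mL → factor 19800/130 = 152.31
Step 3: 400 μL brought to 2400 μL → factor 2400/400 = 6
Step 4: 55 μL brought to 46 mL → factor 46000/55 = 836.36
Step 5: 275 μL brought to 1650 μL → factor 1650/275 = 6
Overall dilution factor = 3 × 152.31 × 6 × 836.36 × 6 = 1.3758 × 10^7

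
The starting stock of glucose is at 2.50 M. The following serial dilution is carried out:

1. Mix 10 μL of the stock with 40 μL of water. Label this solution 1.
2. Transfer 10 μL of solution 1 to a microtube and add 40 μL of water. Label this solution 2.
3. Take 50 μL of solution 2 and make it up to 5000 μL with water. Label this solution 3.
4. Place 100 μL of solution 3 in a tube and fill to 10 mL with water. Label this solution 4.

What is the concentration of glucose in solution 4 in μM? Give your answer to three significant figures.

10.0 μM

Step 1: 10 μL + 40 μL = 50 μL total → factor 50/10 = 5
Step 2: 10 μL + 40 μL = 50 μL total → factor 50/10 = 5
Step 3: 50 μL brought to 5000 μL → factor 5000/50 = 100
Step 4: 100 μL brought to 10 mL → factor 10000/100 = 100
Overall dilution factor = 5 × 5 × 100 × 100 = 2.5 × 10^5
Final = 2.50 M / 2.5 × 10^5 = 1.000 × 10^-5 M = 10.0 μM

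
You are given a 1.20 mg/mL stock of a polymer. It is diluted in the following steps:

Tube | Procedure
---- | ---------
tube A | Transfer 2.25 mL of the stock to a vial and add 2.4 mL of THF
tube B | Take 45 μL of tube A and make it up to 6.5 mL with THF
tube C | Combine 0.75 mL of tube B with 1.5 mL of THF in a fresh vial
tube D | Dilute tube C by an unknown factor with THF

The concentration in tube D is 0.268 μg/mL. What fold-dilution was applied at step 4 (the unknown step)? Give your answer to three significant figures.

Step 1: 2.25 mL + 2.4 mL = 4.65 mL total → factor 4.65/2.25 = 2.0667
Step 2: 45 μL brought to 6.5 mL → factor 6500/45 = 144.44
Step 3: 0.75 mL + 1.5 mL = 2.25 mL total → factor 2.25/0.75 = 3
Step 4: unknown factor x
Product of known-step factors = 895.56
Overall factor = 1.20 mg/mL / (0.268 μg/mL) = 4477.6
x = 4477.6 / 895.56 = 5.00

5.00-fold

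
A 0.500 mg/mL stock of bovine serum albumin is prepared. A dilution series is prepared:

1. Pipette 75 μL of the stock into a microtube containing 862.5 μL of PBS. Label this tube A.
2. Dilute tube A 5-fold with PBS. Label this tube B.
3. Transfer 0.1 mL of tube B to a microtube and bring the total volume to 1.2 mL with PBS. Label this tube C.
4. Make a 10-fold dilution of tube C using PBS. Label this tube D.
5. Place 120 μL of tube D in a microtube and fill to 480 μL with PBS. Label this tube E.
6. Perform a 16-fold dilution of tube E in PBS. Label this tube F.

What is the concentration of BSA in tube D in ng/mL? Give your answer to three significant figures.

66.7 ng/mL

Step 1: 75 μL + 862.5 μL = 937.5 μL total → factor 937.5/75 = 12.5
Step 2: 5-fold → factor 5
Step 3: 0.1 mL brought to 1.2 mL → factor 1.2/0.1 = 12
Step 4: 10-fold → factor 10
Dilution factor through tube D = 12.5 × 5 × 12 × 10 = 7500
[tube D] = 0.500 mg/mL / 7500 = 6.667 × 10^-5 mg/mL = 66.7 ng/mL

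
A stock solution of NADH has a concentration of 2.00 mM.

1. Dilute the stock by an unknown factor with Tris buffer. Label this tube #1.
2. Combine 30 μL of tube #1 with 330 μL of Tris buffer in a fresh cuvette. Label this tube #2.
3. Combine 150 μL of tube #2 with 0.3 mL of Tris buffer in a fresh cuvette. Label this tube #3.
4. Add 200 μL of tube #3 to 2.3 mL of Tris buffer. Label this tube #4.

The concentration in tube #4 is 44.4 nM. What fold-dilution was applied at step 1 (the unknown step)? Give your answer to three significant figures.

100-fold

Step 1: unknown factor x
Step 2: 30 μL + 330 μL = 360 μL total → factor 360/30 = 12
Step 3: 150 μL + 0.3 mL = 450 μL total → factor 450/150 = 3
Step 4: 200 μL + 2.3 mL = 2500 μL total → factor 2500/200 = 12.5
Product of known-step factors = 450
Overall factor = 2.00 mM / (44.4 nM) = 45045
x = 45045 / 450 = 100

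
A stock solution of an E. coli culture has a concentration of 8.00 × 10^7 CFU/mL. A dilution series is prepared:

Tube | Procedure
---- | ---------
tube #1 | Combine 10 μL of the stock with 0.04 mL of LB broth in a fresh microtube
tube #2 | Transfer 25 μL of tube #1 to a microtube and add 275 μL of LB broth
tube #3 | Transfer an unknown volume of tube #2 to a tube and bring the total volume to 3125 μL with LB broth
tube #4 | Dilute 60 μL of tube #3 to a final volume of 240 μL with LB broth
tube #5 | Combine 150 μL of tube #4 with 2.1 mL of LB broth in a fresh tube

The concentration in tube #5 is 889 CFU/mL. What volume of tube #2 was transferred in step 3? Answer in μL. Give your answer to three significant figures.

125 μL

Step 1: 10 μL + 0.04 mL = 50 μL total → factor 50/10 = 5
Step 2: 25 μL + 275 μL = 300 μL total → factor 300/25 = 12
Step 3: v brought to 3125 μL → factor = 3125 μL/v
Step 4: 60 μL brought to 240 μL → factor 240/60 = 4
Step 5: 150 μL + 2.1 mL = 2250 μL total → factor 2250/150 = 15
Product of known-step factors = 3600
Overall factor = 8.00 × 10^7 CFU/mL / (889 CFU/mL) = 89989
Step-3 factor = 89989 / 3600 = 24.997
v = 3125 μL / 24.997 = 125 μL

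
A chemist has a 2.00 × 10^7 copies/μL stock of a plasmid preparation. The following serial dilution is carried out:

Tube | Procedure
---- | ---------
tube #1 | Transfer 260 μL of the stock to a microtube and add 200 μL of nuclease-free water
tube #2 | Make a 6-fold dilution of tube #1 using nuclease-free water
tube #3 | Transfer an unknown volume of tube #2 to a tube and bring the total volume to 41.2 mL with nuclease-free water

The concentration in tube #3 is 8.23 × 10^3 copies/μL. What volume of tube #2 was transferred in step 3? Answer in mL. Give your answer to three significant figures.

0.180 mL

Step 1: 260 μL + 200 μL = 460 μL total → factor 460/260 = 1.7692
Step 2: 6-fold → factor 6
Step 3: v brought to 41.2 mL → factor = 41.2 mL/v
Product of known-step factors = 10.615
Overall factor = 2.00 × 10^7 copies/μL / (8.23 × 10^3 copies/μL) = 2430.1
Step-3 factor = 2430.1 / 10.615 = 228.93
v = 41.2 mL / 228.93 = 0.180 mL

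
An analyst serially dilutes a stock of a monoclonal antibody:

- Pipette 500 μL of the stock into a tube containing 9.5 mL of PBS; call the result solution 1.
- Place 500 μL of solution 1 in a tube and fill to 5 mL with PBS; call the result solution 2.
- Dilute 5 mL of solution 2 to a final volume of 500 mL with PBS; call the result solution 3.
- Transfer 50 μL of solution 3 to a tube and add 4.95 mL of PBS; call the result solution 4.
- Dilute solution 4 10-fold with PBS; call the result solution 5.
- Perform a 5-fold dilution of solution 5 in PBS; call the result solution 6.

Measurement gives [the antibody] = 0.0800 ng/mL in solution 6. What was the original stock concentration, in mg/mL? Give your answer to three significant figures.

8.00 mg/mL

Step 1: 500 μL + 9.5 mL = 10000 μL total → factor 10000/500 = 20
Step 2: 500 μL brought to 5 mL → factor 5000/500 = 10
Step 3: 5 mL brought to 500 mL → factor 500/5 = 100
Step 4: 50 μL + 4.95 mL = 5000 μL total → factor 5000/50 = 100
Step 5: 10-fold → factor 10
Step 6: 5-fold → factor 5
Overall dilution factor = 20 × 10 × 100 × 100 × 10 × 5 = 1 × 10^8
Stock = 0.0800 ng/mL × 1 × 10^8 = 8.000 × 10^6 ng/mL = 8.00 mg/mL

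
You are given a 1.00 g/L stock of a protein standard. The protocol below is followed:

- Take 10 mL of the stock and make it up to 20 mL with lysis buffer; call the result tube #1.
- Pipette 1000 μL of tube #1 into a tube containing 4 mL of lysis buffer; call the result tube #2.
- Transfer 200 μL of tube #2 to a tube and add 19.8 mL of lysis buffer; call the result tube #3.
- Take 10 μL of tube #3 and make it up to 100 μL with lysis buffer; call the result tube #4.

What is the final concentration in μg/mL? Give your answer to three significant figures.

Step 1: 10 mL brought to 20 mL → factor 20/10 = 2
Step 2: 1000 μL + 4 mL = 5000 μL total → factor 5000/1000 = 5
Step 3: 200 μL + 19.8 mL = 20000 μL total → factor 20000/200 = 100
Step 4: 10 μL brought to 100 μL → factor 100/10 = 10
Overall dilution factor = 2 × 5 × 100 × 10 = 10000
Final = 1.00 g/L / 10000 = 0.0001000 g/L = 0.100 μg/mL

0.100 μg/mL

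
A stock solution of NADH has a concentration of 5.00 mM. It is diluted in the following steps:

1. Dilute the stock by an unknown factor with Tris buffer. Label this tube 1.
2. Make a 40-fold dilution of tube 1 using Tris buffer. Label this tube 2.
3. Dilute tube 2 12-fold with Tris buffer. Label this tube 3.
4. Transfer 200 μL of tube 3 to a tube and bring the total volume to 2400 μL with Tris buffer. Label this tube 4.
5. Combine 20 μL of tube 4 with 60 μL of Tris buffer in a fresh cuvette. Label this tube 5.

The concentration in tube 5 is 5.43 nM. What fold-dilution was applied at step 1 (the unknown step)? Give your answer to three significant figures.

40.0-fold

Step 1: unknown factor x
Step 2: 40-fold → factor 40
Step 3: 12-fold → factor 12
Step 4: 200 μL brought to 2400 μL → factor 2400/200 = 12
Step 5: 20 μL + 60 μL = 80 μL total → factor 80/20 = 4
Product of known-step factors = 23040
Overall factor = 5.00 mM / (5.43 nM) = 9.2081 × 10^5
x = 9.2081 × 10^5 / 23040 = 40.0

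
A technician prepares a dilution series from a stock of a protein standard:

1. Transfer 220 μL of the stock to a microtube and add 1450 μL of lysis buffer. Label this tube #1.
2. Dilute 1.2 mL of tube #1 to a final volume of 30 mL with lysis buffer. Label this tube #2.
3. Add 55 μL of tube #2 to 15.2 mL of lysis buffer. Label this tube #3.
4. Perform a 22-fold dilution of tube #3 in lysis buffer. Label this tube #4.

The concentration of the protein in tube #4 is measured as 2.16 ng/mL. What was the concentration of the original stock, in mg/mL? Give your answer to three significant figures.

2.50 mg/mL

Step 1: 220 μL + 1450 μL = 1670 μL total → factor 1670/220 = 7.5909
Step 2: 1.2 mL brought to 30 mL → factor 30/1.2 = 25
Step 3: 55 μL + 15.2 mL = 15255 μL total → factor 15255/55 = 277.36
Step 4: 22-fold → factor 22
Overall dilution factor = 7.5909 × 25 × 277.36 × 22 = 1.158 × 10^6
Stock = 2.16 ng/mL × 1.158 × 10^6 = 2.501 × 10^6 ng/mL = 2.50 mg/mL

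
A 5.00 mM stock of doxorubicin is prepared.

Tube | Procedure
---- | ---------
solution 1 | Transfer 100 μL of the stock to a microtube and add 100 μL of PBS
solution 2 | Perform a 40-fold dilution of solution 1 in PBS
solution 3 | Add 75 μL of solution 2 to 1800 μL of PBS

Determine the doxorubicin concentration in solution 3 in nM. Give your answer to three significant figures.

2.50 × 10^3 nM

Step 1: 100 μL + 100 μL = 200 μL total → factor 200/100 = 2
Step 2: 40-fold → factor 40
Step 3: 75 μL + 1800 μL = 1875 μL total → factor 1875/75 = 25
Overall dilution factor = 2 × 40 × 25 = 2000
Final = 5.00 mM / 2000 = 0.002500 mM = 2.50 × 10^3 nM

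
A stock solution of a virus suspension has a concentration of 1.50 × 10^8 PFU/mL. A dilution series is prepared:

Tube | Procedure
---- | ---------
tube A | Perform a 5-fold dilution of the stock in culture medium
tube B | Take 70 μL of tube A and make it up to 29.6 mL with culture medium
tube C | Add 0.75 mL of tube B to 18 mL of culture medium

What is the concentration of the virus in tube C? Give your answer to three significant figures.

2.84 × 10^3 PFU/mL

Step 1: 5-fold → factor 5
Step 2: 70 μL brought to 29.6 mL → factor 29600/70 = 422.86
Step 3: 0.75 mL + 18 mL = 18.75 mL total → factor 18.75/0.75 = 25
Overall dilution factor = 5 × 422.86 × 25 = 52857
Final = 1.50 × 10^8 PFU/mL / 52857 = 2.84 × 10^3 PFU/mL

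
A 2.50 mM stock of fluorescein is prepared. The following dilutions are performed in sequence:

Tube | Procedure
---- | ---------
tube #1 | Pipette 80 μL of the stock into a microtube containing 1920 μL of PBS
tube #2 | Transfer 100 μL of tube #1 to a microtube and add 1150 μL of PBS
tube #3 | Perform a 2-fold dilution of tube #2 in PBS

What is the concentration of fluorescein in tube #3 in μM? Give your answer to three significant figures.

4.00 μM

Step 1: 80 μL + 1920 μL = 2000 μL total → factor 2000/80 = 25
Step 2: 100 μL + 1150 μL = 1250 μL total → factor 1250/100 = 12.5
Step 3: 2-fold → factor 2
Overall dilution factor = 25 × 12.5 × 2 = 625
Final = 2.50 mM / 625 = 0.004000 mM = 4.00 μM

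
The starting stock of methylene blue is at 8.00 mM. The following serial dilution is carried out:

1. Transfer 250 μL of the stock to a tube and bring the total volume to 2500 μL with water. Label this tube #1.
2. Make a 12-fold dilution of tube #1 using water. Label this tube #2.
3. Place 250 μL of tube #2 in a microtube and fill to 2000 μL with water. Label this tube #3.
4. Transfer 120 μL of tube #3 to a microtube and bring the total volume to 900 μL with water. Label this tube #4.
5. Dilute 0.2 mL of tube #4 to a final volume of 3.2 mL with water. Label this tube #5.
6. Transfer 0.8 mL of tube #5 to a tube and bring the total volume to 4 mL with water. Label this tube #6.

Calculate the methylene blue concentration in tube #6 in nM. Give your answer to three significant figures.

Step 1: 250 μL brought to 2500 μL → factor 2500/250 = 10
Step 2: 12-fold → factor 12
Step 3: 250 μL brought to 2000 μL → factor 2000/250 = 8
Step 4: 120 μL brought to 900 μL → factor 900/120 = 7.5
Step 5: 0.2 mL brought to 3.2 mL → factor 3.2/0.2 = 16
Step 6: 0.8 mL brought to 4 mL → factor 4/0.8 = 5
Dilution factor through tube #6 = 10 × 12 × 8 × 7.5 × 16 × 5 = 5.76 × 10^5
[tube #6] = 8.00 mM / 5.76 × 10^5 = 1.389 × 10^-5 mM = 13.9 nM

13.9 nM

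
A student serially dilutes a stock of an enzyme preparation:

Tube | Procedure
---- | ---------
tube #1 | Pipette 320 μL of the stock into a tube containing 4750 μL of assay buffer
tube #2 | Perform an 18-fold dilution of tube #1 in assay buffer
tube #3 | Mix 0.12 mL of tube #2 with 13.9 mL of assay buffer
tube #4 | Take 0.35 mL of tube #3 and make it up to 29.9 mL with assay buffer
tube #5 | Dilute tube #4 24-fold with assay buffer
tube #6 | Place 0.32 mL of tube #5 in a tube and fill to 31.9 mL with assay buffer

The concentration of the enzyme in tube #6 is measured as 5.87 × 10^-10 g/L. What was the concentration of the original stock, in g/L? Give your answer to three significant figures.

4.00 g/L

Step 1: 320 μL + 4750 μL = 5070 μL total → factor 5070/320 = 15.844
Step 2: 18-fold → factor 18
Step 3: 0.12 mL + 13.9 mL = 14.02 mL total → factor 14.02/0.12 = 116.83
Step 4: 0.35 mL brought to 29.9 mL → factor 29.9/0.35 = 85.429
Step 5: 24-fold → factor 24
Step 6: 0.32 mL brought to 31.9 mL → factor 31.9/0.32 = 99.688
Overall dilution factor = 15.844 × 18 × 116.83 × 85.429 × 24 × 99.688 = 6.8101 × 10^9
Stock = 5.87 × 10^-10 g/L × 6.8101 × 10^9 = 4.00 g/L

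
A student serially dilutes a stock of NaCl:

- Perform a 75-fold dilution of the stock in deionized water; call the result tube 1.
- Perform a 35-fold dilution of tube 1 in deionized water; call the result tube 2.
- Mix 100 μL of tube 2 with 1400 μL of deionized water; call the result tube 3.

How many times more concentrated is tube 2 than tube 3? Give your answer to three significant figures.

15.0

Step 1: 75-fold → factor 75
Step 2: 35-fold → factor 35
Step 3: 100 μL + 1400 μL = 1500 μL total → factor 1500/100 = 15
Dilution factor to tube 2 = 2625; to tube 3 = 39375
[tube 2]/[tube 3] = (factor to tube 3)/(factor to tube 2) = 39375/2625 = 15.0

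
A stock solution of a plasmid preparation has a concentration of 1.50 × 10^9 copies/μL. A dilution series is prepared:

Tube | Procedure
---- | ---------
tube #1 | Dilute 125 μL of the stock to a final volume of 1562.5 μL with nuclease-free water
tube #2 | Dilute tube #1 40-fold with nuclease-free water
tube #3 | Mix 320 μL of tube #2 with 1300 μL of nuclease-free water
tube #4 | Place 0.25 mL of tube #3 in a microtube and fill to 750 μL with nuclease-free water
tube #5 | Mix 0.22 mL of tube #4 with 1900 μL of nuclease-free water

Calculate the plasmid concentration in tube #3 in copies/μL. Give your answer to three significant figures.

5.93 × 10^5 copies/μL

Step 1: 125 μL brought to 1562.5 μL → factor 1562.5/125 = 12.5
Step 2: 40-fold → factor 40
Step 3: 320 μL + 1300 μL = 1620 μL total → factor 1620/320 = 5.0625
Dilution factor through tube #3 = 12.5 × 40 × 5.0625 = 2531.2
[tube #3] = 1.50 × 10^9 copies/μL / 2531.2 = 5.93 × 10^5 copies/μL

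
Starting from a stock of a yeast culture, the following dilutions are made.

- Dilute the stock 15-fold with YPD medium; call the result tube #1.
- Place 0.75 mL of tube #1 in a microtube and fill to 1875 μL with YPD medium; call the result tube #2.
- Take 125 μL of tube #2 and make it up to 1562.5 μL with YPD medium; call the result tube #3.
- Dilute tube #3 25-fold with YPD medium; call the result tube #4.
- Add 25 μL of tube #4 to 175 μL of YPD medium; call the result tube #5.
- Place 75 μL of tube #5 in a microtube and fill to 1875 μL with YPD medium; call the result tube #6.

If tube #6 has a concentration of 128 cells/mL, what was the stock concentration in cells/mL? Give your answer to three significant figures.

3.00 × 10^8 cells/mL

Step 1: 15-fold → factor 15
Step 2: 0.75 mL brought to 1875 μL → factor 1.875/0.75 = 2.5
Step 3: 125 μL brought to 1562.5 μL → factor 1562.5/125 = 12.5
Step 4: 25-fold → factor 25
Step 5: 25 μL + 175 μL = 200 μL total → factor 200/25 = 8
Step 6: 75 μL brought to 1875 μL → factor 1875/75 = 25
Overall dilution factor = 15 × 2.5 × 12.5 × 25 × 8 × 25 = 2.3438 × 10^6
Stock = 128 cells/mL × 2.3438 × 10^6 = 3.00 × 10^8 cells/mL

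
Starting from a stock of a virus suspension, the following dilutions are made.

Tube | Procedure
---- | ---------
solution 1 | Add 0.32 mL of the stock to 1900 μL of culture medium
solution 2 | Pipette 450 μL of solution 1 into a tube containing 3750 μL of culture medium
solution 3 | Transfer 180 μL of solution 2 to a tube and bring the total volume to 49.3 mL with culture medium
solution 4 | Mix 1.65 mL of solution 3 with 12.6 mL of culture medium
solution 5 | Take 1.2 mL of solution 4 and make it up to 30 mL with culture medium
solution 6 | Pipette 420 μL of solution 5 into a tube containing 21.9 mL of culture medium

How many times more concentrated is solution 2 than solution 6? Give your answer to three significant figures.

Step 1: 0.32 mL + 1900 μL = 2.22 mL total → factor 2.22/0.32 = 6.9375
Step 2: 450 μL + 3750 μL = 4200 μL total → factor 4200/450 = 9.3333
Step 3: 180 μL brought to 49.3 mL → factor 49300/180 = 273.89
Step 4: 1.65 mL + 12.6 mL = 14.25 mL total → factor 14.25/1.65 = 8.6364
Step 5: 1.2 mL brought to 30 mL → factor 30/1.2 = 25
Step 6: 420 μL + 21.9 mL = 22320 μL total → factor 22320/420 = 53.143
Dilution factor to solution 2 = 64.75; to solution 6 = 2.0348 × 10^8
[solution 2]/[solution 6] = (factor to solution 6)/(factor to solution 2) = 2.0348 × 10^8/64.75 = 3.14 × 10^6

3.14 × 10^6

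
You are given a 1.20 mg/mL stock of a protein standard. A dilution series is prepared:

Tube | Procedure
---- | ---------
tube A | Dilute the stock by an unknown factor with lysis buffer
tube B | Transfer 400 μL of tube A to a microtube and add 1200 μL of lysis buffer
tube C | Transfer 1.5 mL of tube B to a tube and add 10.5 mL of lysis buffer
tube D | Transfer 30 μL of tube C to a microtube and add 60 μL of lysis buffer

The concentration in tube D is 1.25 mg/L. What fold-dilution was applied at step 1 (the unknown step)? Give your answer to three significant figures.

Step 1: unknown factor x
Step 2: 400 μL + 1200 μL = 1600 μL total → factor 1600/400 = 4
Step 3: 1.5 mL + 10.5 mL = 12 mL total → factor 12/1.5 = 8
Step 4: 30 μL + 60 μL = 90 μL total → factor 90/30 = 3
Product of known-step factors = 96
Overall factor = 1.20 mg/mL / (1.25 mg/L) = 960
x = 960 / 96 = 10.0

10.0-fold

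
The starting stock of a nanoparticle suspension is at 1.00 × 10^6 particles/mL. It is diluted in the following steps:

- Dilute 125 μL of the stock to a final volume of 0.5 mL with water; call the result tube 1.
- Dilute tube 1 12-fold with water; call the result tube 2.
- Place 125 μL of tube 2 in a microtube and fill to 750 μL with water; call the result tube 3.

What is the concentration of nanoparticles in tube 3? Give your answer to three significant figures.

Step 1: 125 μL brought to 0.5 mL → factor 500/125 = 4
Step 2: 12-fold → factor 12
Step 3: 125 μL brought to 750 μL → factor 750/125 = 6
Overall dilution factor = 4 × 12 × 6 = 288
Final = 1.00 × 10^6 particles/mL / 288 = 3.47 × 10^3 particles/mL

3.47 × 10^3 particles/mL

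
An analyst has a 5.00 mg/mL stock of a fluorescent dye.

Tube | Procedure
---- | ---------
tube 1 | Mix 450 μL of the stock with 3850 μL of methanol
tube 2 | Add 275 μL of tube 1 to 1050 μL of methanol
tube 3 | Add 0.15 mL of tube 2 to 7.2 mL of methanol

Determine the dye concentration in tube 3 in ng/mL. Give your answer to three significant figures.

2.22 × 10^3 ng/mL

Step 1: 450 μL + 3850 μL = 4300 μL total → factor 4300/450 = 9.5556
Step 2: 275 μL + 1050 μL = 1325 μL total → factor 1325/275 = 4.8182
Step 3: 0.15 mL + 7.2 mL = 7.35 mL total → factor 7.35/0.15 = 49
Overall dilution factor = 9.5556 × 4.8182 × 49 = 2256
Final = 5.00 mg/mL / 2256 = 0.002216 mg/mL = 2.22 × 10^3 ng/mL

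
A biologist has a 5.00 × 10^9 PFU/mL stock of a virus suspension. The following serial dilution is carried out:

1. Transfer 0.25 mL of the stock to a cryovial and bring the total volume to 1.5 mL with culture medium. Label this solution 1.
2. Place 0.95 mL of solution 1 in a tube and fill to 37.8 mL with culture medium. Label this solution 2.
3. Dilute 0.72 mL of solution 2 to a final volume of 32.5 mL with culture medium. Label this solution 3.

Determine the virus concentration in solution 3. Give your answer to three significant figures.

Step 1: 0.25 mL brought to 1.5 mL → factor 1.5/0.25 = 6
Step 2: 0.95 mL brought to 37.8 mL → factor 37.8/0.95 = 39.789
Step 3: 0.72 mL brought to 32.5 mL → factor 32.5/0.72 = 45.139
Overall dilution factor = 6 × 39.789 × 45.139 = 10776
Final = 5.00 × 10^9 PFU/mL / 10776 = 4.64 × 10^5 PFU/mL

4.64 × 10^5 PFU/mL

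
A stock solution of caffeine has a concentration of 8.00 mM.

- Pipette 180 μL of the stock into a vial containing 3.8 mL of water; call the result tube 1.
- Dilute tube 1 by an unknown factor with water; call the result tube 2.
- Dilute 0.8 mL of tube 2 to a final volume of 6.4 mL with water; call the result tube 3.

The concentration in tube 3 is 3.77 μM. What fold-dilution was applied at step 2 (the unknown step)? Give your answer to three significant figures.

12.0-fold

Step 1: 180 μL + 3.8 mL = 3980 μL total → factor 3980/180 = 22.111
Step 2: unknown factor x
Step 3: 0.8 mL brought to 6.4 mL → factor 6.4/0.8 = 8
Product of known-step factors = 176.89
Overall factor = 8.00 mM / (3.77 μM) = 2122
x = 2122 / 176.89 = 12.0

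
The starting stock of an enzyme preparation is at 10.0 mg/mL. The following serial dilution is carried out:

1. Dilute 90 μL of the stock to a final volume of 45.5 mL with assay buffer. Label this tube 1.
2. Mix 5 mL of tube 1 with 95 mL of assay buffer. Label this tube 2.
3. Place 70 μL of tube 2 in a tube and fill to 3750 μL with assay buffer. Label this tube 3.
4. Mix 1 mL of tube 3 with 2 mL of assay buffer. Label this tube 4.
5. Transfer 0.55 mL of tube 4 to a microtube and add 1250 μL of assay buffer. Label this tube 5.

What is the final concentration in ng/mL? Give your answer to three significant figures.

1.88 ng/mL

Step 1: 90 μL brought to 45.5 mL → factor 45500/90 = 505.56
Step 2: 5 mL + 95 mL = 100 mL total → factor 100/5 = 20
Step 3: 70 μL brought to 3750 μL → factor 3750/70 = 53.571
Step 4: 1 mL + 2 mL = 3 mL total → factor 3/1 = 3
Step 5: 0.55 mL + 1250 μL = 1.8 mL total → factor 1.8/0.55 = 3.2727
Overall dilution factor = 505.56 × 20 × 53.571 × 3 × 3.2727 = 5.3182 × 10^6
Final = 10.0 mg/mL / 5.3182 × 10^6 = 1.880 × 10^-6 mg/mL = 1.88 ng/mL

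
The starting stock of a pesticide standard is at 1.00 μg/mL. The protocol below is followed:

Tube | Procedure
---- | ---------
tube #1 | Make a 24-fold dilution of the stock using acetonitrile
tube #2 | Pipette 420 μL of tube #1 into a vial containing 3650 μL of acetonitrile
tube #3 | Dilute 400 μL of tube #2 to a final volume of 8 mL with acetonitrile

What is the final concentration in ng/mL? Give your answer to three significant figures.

0.215 ng/mL

Step 1: 24-fold → factor 24
Step 2: 420 μL + 3650 μL = 4070 μL total → factor 4070/420 = 9.6905
Step 3: 400 μL brought to 8 mL → factor 8000/400 = 20
Overall dilution factor = 24 × 9.6905 × 20 = 4651.4
Final = 1.00 μg/mL / 4651.4 = 0.0002150 μg/mL = 0.215 ng/mL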